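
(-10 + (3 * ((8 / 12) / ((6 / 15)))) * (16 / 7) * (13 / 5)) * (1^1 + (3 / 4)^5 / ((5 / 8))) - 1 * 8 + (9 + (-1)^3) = 60927 / 2240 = 27.20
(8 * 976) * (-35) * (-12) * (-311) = -1019880960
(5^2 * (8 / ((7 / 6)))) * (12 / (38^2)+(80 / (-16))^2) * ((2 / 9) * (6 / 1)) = 14444800 / 2527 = 5716.19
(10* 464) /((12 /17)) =19720 /3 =6573.33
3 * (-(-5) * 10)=150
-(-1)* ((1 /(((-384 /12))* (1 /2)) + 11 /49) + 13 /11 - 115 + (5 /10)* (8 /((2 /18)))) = -669707 /8624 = -77.66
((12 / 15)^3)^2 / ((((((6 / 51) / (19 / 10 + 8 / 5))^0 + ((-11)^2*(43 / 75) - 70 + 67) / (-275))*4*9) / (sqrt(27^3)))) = 304128*sqrt(3) / 391175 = 1.35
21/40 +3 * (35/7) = 621/40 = 15.52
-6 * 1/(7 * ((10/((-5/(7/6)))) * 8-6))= 0.03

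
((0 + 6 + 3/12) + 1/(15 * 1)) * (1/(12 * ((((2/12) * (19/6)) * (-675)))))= -379/256500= -0.00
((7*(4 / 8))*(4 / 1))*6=84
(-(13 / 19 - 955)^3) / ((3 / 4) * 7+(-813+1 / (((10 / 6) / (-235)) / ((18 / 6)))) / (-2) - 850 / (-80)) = 47689977567744 / 34781989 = 1371111.28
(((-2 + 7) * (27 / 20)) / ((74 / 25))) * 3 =2025 / 296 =6.84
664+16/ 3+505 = 3523/ 3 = 1174.33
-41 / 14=-2.93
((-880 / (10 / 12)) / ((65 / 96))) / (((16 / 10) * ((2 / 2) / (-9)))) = 114048 / 13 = 8772.92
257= 257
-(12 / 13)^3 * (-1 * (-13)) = -1728 / 169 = -10.22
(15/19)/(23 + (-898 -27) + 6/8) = -12/13699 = -0.00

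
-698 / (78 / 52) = -1396 / 3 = -465.33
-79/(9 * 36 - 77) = -79/247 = -0.32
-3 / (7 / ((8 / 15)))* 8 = -64 / 35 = -1.83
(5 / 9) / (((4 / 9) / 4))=5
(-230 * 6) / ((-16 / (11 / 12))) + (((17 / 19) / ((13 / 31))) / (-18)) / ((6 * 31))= 8436217 / 106704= 79.06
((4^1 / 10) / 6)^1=0.07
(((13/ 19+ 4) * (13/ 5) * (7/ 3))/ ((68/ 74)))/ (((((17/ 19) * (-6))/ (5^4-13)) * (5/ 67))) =-20077421/ 425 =-47240.99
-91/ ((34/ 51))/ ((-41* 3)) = 91/ 82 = 1.11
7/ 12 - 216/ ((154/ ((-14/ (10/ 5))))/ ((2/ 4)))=725/ 132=5.49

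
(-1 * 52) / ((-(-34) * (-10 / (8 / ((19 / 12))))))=1248 / 1615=0.77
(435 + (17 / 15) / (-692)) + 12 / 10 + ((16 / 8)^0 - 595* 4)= -20166281 / 10380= -1942.80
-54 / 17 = -3.18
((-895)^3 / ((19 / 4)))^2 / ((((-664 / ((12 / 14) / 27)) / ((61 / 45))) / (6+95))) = -2533257911676978512500 / 16989021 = -149111470971575.03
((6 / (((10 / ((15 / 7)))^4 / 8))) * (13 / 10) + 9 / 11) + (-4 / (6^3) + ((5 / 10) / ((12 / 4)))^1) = 7829093 / 7130970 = 1.10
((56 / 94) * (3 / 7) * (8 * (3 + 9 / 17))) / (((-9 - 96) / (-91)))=4992 / 799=6.25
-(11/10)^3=-1331/1000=-1.33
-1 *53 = -53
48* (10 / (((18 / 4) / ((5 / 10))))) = 160 / 3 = 53.33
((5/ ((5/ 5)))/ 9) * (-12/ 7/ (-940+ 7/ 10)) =200/ 197253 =0.00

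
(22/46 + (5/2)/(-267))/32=5759/393024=0.01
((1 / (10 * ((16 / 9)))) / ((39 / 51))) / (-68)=-9 / 8320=-0.00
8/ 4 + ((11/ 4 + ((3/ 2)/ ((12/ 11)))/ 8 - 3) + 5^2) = 1723/ 64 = 26.92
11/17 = 0.65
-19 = -19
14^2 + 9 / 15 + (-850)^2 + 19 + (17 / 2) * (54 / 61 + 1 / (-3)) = 1322578133 / 1830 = 722720.29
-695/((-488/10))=3475/244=14.24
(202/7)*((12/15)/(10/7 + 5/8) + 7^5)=278882614/575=485013.24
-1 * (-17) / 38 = 17 / 38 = 0.45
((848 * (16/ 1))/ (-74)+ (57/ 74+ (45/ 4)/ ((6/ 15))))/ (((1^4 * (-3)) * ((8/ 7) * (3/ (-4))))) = -320033/ 5328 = -60.07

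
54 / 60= 9 / 10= 0.90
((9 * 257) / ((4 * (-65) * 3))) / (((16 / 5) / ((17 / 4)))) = -13107 / 3328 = -3.94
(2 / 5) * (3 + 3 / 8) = 27 / 20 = 1.35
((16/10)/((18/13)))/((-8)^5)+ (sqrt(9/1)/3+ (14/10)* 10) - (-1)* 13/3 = 7127027/368640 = 19.33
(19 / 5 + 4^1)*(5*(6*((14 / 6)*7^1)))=3822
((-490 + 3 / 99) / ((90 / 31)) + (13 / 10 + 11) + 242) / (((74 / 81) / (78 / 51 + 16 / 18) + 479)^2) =238155 / 639857878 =0.00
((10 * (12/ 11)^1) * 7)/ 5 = 168/ 11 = 15.27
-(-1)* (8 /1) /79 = 8 /79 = 0.10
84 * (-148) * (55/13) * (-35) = 23931600/13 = 1840892.31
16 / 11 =1.45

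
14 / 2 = 7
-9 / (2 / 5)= -45 / 2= -22.50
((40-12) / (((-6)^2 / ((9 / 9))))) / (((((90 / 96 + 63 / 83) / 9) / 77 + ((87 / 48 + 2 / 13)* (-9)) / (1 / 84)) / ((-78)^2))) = -3.18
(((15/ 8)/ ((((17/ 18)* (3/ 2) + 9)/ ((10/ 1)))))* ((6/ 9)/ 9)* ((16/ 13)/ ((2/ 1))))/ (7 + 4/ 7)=112/ 10335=0.01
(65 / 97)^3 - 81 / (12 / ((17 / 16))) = -401340907 / 58411072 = -6.87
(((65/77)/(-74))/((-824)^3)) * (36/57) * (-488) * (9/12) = -35685/7571251870336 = -0.00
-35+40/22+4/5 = -1781/55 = -32.38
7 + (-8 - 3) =-4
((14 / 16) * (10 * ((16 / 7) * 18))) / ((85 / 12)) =864 / 17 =50.82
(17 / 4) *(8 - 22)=-59.50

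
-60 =-60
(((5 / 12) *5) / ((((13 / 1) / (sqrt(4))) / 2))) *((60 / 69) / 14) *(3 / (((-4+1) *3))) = -250 / 18837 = -0.01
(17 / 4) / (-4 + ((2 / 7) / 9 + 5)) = 1071 / 260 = 4.12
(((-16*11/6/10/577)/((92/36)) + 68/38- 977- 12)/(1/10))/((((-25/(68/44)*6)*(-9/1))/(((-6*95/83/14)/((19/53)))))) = 15.46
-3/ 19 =-0.16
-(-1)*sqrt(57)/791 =sqrt(57)/791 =0.01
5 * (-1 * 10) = -50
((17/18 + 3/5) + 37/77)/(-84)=-14033/582120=-0.02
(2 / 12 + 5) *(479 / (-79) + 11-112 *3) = -135129 / 79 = -1710.49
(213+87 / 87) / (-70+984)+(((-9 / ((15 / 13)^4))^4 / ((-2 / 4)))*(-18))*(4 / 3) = 4865561953287108263017 / 152505340576171875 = 31904.21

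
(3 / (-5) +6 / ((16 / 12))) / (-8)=-39 / 80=-0.49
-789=-789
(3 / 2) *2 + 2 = 5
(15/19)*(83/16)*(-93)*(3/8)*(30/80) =-1042065/19456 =-53.56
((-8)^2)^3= 262144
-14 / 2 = -7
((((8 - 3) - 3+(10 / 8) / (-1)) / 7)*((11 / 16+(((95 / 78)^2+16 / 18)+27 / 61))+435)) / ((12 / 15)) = 1084925125 / 18473728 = 58.73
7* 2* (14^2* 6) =16464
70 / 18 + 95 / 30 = 127 / 18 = 7.06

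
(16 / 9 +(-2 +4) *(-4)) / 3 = -56 / 27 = -2.07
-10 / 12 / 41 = -5 / 246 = -0.02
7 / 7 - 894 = -893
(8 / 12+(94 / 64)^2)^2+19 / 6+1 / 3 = 108285769 / 9437184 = 11.47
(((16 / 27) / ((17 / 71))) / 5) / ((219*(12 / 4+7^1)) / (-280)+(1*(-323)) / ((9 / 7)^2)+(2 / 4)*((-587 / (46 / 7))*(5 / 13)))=-7132944 / 3175953175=-0.00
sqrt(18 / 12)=1.22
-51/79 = -0.65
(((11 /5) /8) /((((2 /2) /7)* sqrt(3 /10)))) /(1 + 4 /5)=77* sqrt(30) /216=1.95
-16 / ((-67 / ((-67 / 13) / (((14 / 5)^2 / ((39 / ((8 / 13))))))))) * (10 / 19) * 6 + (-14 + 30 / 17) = -43.65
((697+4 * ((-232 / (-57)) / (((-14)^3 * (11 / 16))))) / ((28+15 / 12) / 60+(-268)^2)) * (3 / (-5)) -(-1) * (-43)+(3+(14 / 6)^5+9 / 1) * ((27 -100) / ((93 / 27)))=-607887258714748522 / 344769141091221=-1763.17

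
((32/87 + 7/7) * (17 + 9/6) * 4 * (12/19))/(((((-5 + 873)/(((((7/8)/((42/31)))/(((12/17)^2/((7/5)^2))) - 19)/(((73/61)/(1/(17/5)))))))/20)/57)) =-339.64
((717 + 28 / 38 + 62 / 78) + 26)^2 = 304370683204 / 549081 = 554327.47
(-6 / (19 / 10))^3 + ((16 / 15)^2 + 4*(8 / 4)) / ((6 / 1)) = -138748948 / 4629825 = -29.97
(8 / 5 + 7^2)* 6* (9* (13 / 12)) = 29601 / 10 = 2960.10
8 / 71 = 0.11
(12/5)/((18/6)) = 4/5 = 0.80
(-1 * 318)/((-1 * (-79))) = -318/79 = -4.03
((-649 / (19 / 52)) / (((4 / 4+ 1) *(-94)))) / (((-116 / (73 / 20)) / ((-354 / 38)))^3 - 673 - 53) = -18200211236592957 / 1322060055069207598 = -0.01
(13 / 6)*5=65 / 6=10.83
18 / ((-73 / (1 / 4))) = -9 / 146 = -0.06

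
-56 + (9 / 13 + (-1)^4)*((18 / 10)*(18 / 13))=-43756 / 845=-51.78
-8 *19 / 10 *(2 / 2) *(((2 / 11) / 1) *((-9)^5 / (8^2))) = 1121931 / 440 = 2549.84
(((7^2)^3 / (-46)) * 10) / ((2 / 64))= -18823840 / 23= -818427.83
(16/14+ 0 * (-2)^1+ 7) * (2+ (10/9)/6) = 1121/63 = 17.79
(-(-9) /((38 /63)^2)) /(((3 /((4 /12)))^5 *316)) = 49 /36960624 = 0.00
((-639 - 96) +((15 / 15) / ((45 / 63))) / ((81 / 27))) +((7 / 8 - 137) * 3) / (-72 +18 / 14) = -87451 / 120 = -728.76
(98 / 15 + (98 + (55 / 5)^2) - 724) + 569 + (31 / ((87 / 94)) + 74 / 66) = 503137 / 4785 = 105.15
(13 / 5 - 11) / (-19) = 42 / 95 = 0.44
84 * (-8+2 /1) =-504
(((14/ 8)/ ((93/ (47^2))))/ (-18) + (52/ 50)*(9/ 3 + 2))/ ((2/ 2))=96781/ 33480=2.89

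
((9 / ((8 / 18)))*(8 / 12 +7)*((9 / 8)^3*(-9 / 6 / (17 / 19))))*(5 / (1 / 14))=-903154455 / 34816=-25940.79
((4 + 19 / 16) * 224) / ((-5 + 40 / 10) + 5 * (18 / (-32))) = -18592 / 61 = -304.79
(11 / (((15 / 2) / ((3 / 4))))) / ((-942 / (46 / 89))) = -253 / 419190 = -0.00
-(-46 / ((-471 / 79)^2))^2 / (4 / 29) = -597533192621 / 49213429281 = -12.14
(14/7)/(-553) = -2/553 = -0.00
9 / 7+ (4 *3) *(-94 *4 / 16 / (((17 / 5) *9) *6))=-268 / 1071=-0.25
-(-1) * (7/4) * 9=63/4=15.75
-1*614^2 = -376996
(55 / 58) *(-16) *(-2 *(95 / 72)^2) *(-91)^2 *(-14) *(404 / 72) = -34365809.71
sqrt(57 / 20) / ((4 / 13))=13 *sqrt(285) / 40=5.49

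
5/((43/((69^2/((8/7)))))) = 166635/344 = 484.40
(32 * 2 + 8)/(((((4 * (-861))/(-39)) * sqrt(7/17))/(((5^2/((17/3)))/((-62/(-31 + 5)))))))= 228150 * sqrt(119)/1058743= 2.35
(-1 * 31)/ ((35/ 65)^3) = -68107/ 343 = -198.56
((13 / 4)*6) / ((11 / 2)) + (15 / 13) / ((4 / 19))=5163 / 572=9.03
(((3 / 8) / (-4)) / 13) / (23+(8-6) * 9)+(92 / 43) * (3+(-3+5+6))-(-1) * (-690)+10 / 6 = -1462705891 / 2200224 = -664.80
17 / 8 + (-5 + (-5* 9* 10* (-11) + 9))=39649 / 8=4956.12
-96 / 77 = -1.25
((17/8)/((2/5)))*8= 85/2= 42.50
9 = 9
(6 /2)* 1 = 3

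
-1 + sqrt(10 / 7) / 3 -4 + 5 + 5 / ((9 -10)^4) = sqrt(70) / 21 + 5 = 5.40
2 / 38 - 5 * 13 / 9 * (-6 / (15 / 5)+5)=-1232 / 57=-21.61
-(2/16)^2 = -1/64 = -0.02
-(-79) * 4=316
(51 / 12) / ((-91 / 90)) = -765 / 182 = -4.20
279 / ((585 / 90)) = 558 / 13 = 42.92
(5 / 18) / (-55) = -1 / 198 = -0.01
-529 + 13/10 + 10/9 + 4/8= -23674/45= -526.09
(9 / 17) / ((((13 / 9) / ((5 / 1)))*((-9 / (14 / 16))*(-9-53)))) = 0.00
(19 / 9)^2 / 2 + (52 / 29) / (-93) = 321731 / 145638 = 2.21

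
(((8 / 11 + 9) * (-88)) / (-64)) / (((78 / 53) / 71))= 402641 / 624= 645.26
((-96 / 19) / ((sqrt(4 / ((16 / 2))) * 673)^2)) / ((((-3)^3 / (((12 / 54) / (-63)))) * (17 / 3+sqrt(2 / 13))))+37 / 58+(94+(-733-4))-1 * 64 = -2242326614642197645 / 3174472006862562+128 * sqrt(26) / 18244091993463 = -706.36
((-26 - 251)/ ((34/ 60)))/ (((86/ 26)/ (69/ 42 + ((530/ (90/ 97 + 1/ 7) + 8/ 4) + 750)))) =-686463509355/ 3720059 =-184530.27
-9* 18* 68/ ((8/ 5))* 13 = -89505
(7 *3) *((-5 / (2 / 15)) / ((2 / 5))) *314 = -1236375 / 2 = -618187.50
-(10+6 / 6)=-11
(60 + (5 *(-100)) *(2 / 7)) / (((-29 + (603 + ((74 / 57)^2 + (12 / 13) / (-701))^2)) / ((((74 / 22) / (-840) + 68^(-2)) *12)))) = 514324853695761561531 / 78770088978466909434026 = 0.01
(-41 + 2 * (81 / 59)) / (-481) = 61 / 767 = 0.08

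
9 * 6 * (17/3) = 306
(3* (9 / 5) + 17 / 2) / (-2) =-139 / 20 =-6.95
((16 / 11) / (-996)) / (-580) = 1 / 397155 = 0.00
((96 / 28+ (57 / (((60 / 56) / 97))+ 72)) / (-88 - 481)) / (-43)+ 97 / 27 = 88013323 / 23121315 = 3.81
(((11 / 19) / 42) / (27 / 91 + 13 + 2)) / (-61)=-143 / 9679968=-0.00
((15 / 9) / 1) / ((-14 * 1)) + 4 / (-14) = -17 / 42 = -0.40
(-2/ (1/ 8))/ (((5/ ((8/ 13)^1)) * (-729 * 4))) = 32/ 47385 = 0.00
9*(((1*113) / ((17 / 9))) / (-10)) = -9153 / 170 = -53.84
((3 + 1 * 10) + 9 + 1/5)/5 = 111/25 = 4.44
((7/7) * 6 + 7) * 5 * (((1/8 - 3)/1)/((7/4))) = -1495/14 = -106.79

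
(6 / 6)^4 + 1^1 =2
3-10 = -7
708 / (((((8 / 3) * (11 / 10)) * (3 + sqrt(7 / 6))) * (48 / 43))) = 342495 / 4136 - 38055 * sqrt(42) / 8272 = 52.99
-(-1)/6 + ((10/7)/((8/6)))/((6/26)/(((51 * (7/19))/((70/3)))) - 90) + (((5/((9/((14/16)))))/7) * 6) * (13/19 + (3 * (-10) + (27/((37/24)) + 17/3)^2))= 24775581676915/116963351568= 211.82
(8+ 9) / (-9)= -17 / 9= -1.89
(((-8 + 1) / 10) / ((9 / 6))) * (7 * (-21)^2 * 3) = -21609 / 5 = -4321.80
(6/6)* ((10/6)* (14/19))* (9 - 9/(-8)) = 12.43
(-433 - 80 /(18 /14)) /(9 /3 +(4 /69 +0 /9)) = -102511 /633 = -161.94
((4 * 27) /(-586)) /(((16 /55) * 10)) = -297 /4688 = -0.06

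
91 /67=1.36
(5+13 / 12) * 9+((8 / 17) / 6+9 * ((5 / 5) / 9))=11389 / 204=55.83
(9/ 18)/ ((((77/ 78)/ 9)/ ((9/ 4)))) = 10.26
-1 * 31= -31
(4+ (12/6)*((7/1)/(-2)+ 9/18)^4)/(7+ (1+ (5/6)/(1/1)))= 996/53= 18.79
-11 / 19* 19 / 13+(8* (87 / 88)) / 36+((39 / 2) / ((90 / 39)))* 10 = 143927 / 1716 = 83.87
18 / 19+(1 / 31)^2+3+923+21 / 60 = 338630833 / 365180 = 927.30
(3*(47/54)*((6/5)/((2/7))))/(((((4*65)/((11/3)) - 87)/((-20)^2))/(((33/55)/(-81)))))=28952/14337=2.02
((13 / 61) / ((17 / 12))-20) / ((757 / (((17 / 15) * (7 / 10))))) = -72044 / 3463275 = -0.02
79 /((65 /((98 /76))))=1.57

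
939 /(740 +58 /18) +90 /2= 309456 /6689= 46.26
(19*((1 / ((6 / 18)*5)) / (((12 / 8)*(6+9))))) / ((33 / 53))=2014 / 2475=0.81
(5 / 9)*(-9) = -5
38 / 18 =19 / 9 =2.11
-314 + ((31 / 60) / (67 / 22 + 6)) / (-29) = -54363161 / 173130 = -314.00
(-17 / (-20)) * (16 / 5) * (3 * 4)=816 / 25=32.64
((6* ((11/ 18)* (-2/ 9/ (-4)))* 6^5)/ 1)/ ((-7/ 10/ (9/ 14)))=-71280/ 49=-1454.69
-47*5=-235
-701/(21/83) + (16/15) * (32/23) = -6687461/2415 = -2769.13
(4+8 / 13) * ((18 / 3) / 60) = 6 / 13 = 0.46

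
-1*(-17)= 17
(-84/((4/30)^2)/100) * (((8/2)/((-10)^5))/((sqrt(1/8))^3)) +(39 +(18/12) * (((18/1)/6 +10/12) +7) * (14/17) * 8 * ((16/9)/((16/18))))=189 * sqrt(2)/6250 +4303/17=253.16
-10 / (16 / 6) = -15 / 4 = -3.75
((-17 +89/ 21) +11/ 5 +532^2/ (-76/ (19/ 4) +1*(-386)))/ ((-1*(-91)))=-1675741/ 213395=-7.85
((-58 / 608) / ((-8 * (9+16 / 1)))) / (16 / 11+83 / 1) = 319 / 56483200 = 0.00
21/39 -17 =-214/13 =-16.46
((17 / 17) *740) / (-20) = -37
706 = 706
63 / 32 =1.97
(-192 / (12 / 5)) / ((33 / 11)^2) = -8.89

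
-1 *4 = -4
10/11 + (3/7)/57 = 1341/1463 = 0.92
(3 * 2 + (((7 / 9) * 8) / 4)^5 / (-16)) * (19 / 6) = 3046460 / 177147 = 17.20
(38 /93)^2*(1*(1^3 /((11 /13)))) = 18772 /95139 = 0.20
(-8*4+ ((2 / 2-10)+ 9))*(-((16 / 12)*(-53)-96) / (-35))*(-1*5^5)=-10000000 / 21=-476190.48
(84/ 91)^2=144/ 169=0.85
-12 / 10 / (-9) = 2 / 15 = 0.13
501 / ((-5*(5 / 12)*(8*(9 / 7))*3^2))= -1169 / 450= -2.60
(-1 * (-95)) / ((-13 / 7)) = -665 / 13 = -51.15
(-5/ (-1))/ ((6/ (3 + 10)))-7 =23/ 6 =3.83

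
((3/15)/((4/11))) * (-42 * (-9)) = 2079/10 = 207.90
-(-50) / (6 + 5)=50 / 11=4.55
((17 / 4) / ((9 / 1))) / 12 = 17 / 432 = 0.04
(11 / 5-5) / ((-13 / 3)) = 42 / 65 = 0.65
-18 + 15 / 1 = -3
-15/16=-0.94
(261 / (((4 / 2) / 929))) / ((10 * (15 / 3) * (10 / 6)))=727407 / 500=1454.81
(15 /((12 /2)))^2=25 /4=6.25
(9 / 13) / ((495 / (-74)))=-74 / 715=-0.10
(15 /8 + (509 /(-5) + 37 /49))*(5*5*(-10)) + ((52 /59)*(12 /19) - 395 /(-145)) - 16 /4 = 157967213749 /6371764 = 24791.76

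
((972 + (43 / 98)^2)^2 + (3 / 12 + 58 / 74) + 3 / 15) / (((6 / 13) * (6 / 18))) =209664307753127721 / 34127621920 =6143536.99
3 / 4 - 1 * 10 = -37 / 4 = -9.25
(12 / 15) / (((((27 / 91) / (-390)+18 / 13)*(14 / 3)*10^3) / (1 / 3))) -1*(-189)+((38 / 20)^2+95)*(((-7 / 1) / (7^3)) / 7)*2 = 132256795031 / 701906625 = 188.43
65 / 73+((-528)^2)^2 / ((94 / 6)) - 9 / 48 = 272332697409211 / 54896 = 4960884170.23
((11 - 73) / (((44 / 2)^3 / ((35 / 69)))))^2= 1177225 / 134950430736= 0.00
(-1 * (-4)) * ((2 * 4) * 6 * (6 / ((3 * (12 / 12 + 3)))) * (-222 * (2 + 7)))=-191808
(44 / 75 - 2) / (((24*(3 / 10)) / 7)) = -371 / 270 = -1.37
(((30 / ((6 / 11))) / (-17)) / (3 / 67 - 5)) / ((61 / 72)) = 66330 / 86071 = 0.77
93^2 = 8649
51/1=51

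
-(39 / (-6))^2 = -169 / 4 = -42.25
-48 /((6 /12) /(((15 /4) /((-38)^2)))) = -90 /361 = -0.25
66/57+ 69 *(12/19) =44.74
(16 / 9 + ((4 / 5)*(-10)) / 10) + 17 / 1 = 809 / 45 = 17.98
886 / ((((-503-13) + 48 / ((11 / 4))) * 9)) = -4873 / 24678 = -0.20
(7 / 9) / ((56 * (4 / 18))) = 1 / 16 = 0.06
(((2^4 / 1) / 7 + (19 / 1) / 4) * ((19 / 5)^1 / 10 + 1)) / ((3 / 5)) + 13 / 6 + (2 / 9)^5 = 18.35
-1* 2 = -2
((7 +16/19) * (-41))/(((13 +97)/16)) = -46.77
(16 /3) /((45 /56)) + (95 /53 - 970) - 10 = -6951587 /7155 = -971.57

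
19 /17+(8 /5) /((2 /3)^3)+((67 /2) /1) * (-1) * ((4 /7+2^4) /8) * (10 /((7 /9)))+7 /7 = -7369353 /8330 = -884.68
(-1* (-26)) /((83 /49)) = 1274 /83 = 15.35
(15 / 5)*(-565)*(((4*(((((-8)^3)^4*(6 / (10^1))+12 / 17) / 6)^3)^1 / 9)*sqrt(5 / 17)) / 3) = -90081320462624103407750398574846207392*sqrt(85) / 18792225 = -44194273896614711875750250000000.00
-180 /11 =-16.36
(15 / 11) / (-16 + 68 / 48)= -0.09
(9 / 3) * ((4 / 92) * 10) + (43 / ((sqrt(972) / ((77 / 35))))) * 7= 30 / 23 + 3311 * sqrt(3) / 270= 22.54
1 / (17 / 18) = 18 / 17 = 1.06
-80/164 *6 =-120/41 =-2.93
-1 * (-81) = 81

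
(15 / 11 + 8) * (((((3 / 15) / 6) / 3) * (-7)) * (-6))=721 / 165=4.37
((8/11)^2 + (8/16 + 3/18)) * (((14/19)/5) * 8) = 48608/34485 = 1.41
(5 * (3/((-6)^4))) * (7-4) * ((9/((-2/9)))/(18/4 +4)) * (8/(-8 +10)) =-45/68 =-0.66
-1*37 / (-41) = 37 / 41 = 0.90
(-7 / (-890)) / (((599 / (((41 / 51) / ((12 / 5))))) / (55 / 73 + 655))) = 0.00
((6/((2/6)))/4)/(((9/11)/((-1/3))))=-11/6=-1.83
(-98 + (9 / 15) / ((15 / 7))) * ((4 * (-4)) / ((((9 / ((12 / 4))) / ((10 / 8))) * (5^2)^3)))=0.04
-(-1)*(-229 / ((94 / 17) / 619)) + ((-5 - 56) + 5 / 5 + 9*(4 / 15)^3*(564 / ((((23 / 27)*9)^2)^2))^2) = -23644108567891518643 / 920154077051750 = -25695.81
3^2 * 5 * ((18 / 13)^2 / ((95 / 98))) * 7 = 2000376 / 3211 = 622.98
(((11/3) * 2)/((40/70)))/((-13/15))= -385/26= -14.81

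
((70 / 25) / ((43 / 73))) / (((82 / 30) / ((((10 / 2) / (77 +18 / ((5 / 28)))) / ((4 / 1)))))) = 5475 / 447802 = 0.01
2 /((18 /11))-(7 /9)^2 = 50 /81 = 0.62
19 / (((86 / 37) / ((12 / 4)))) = 2109 / 86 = 24.52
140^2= 19600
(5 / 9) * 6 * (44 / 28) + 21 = 551 / 21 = 26.24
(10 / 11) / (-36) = -5 / 198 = -0.03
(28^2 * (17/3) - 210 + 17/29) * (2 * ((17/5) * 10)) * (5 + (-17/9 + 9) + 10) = 4983740876/783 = 6364930.88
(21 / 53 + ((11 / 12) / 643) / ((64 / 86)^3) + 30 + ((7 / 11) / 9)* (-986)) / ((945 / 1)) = -0.04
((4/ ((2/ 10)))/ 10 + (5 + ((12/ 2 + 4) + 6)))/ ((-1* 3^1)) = -23/ 3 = -7.67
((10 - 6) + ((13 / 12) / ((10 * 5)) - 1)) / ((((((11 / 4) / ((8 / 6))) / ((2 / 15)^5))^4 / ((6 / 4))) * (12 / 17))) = 0.00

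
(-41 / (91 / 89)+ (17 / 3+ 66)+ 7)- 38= 155 / 273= 0.57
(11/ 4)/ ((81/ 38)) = 209/ 162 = 1.29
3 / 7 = 0.43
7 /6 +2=19 /6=3.17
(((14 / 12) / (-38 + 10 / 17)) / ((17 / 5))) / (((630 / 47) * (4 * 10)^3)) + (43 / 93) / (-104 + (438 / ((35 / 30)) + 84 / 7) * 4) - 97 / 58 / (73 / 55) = -91946932896159457 / 72990093192192000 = -1.26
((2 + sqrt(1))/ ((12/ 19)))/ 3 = 19/ 12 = 1.58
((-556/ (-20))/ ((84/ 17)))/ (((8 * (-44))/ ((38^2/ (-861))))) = 0.03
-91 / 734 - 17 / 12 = -6785 / 4404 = -1.54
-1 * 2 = -2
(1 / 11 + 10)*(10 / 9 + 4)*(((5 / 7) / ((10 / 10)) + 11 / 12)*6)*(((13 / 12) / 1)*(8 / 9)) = 3031262 / 6237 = 486.01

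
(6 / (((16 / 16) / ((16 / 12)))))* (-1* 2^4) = -128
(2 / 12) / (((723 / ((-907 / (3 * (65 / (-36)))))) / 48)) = 1.85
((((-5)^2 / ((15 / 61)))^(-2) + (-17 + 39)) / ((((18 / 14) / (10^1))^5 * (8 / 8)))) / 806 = 68793034226000 / 88547695587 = 776.90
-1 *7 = -7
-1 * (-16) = 16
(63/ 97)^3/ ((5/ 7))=1750329/ 4563365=0.38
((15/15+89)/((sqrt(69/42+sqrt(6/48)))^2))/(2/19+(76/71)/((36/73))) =703692360/27879679 - 107083620* sqrt(2)/27879679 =19.81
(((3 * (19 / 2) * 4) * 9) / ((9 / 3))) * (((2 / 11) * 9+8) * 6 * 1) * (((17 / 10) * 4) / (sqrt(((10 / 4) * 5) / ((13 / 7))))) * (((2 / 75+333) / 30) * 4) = 41047801248 * sqrt(182) / 240625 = 2301361.51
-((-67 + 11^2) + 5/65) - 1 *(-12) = -547/13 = -42.08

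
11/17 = 0.65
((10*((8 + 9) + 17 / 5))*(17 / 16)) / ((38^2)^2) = 0.00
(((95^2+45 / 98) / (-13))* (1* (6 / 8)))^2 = 7040982645225 / 25969216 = 271128.04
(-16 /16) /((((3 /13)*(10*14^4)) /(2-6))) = 13 /288120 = 0.00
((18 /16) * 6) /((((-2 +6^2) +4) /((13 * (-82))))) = -14391 /76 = -189.36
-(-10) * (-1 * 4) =-40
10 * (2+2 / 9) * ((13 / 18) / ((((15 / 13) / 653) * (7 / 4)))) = 8828560 / 1701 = 5190.22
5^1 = 5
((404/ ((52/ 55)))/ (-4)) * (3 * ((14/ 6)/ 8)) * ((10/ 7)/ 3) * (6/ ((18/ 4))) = -27775/ 468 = -59.35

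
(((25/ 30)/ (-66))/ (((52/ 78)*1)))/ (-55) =1/ 2904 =0.00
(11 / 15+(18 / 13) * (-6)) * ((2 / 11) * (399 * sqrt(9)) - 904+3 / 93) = 8863477 / 1705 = 5198.52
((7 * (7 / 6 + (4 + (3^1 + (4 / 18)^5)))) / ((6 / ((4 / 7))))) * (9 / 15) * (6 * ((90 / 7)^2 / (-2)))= -19290620 / 11907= -1620.11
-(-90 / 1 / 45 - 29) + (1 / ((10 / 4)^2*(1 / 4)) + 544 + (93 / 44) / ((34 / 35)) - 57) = 19478511 / 37400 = 520.82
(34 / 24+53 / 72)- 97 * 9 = -62701 / 72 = -870.85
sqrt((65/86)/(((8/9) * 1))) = 3 * sqrt(2795)/172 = 0.92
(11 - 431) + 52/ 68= -7127/ 17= -419.24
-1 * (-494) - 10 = 484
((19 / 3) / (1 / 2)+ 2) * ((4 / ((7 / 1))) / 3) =2.79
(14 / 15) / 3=14 / 45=0.31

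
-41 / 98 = -0.42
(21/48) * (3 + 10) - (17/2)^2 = -1065/16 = -66.56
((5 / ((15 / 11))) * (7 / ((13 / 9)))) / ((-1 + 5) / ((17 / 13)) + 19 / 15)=58905 / 14339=4.11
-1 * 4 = -4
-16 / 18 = -8 / 9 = -0.89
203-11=192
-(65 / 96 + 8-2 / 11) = -8971 / 1056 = -8.50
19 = 19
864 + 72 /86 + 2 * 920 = 116308 /43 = 2704.84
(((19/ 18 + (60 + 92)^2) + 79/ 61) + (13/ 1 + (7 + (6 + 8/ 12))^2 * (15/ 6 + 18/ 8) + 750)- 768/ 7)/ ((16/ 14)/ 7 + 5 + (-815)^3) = -294677509/ 6472301329768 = -0.00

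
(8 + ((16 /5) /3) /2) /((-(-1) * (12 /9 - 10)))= -64 /65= -0.98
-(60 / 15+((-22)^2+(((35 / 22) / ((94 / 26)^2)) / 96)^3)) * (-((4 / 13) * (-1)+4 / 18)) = -247775702161275844620655 / 5940524006710698442752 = -41.71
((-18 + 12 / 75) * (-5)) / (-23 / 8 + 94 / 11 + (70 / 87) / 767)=2618979792 / 166519655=15.73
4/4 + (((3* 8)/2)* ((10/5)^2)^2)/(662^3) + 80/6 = 14.33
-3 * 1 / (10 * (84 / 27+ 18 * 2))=-27 / 3520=-0.01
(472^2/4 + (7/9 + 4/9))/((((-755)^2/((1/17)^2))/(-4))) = -80204/59305401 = -0.00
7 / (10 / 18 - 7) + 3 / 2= 12 / 29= 0.41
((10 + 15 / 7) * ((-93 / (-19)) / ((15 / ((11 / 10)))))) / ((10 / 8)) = 11594 / 3325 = 3.49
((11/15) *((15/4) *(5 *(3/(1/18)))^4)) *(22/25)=12860872200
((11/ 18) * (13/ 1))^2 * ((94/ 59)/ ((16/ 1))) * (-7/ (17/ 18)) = -46.58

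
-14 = -14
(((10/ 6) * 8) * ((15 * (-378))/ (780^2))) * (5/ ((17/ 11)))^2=-63525/ 48841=-1.30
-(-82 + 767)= -685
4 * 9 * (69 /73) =2484 /73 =34.03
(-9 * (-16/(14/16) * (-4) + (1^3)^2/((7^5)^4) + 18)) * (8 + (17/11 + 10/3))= -9272431288541783174625/877714929273732011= -10564.29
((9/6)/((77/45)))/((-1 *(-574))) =135/88396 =0.00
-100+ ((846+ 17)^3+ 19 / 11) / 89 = 7221648.86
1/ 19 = 0.05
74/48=37/24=1.54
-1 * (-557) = 557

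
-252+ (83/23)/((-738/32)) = -2140052/8487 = -252.16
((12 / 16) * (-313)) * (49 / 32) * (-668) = 7683837 / 32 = 240119.91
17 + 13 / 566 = 9635 / 566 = 17.02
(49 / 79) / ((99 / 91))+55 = 434614 / 7821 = 55.57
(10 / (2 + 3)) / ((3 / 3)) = 2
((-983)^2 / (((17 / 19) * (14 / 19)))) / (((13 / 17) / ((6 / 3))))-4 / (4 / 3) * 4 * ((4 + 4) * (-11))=348926425 / 91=3834356.32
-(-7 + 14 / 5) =21 / 5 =4.20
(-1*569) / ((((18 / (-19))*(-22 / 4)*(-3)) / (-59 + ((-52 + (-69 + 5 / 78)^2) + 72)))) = 310003835783 / 1806948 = 171562.12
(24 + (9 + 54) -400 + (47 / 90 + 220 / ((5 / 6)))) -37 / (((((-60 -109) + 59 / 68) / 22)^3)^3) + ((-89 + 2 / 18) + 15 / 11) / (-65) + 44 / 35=-41423011323413794303299879037290693400217 / 902971794639656082154851163183638270690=-45.87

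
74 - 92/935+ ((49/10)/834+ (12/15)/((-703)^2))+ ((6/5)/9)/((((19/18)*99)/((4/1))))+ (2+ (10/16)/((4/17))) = 14680629121099/186850538720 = 78.57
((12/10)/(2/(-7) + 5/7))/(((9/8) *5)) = 112/225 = 0.50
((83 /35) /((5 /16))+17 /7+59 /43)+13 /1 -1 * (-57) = 612454 /7525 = 81.39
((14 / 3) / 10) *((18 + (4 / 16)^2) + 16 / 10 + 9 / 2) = 13531 / 1200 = 11.28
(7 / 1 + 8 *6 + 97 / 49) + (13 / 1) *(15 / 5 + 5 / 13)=4948 / 49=100.98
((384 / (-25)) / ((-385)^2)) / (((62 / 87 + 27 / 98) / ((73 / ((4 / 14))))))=-17071488 / 637140625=-0.03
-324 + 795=471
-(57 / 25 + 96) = -2457 / 25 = -98.28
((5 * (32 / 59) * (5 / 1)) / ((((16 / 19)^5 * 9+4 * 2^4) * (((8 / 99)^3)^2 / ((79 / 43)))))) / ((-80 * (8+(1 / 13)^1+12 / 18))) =-59358852991137066939 / 31470203044888576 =-1886.19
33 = 33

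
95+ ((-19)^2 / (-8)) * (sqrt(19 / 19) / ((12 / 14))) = 2033 / 48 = 42.35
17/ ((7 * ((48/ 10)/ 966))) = 1955/ 4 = 488.75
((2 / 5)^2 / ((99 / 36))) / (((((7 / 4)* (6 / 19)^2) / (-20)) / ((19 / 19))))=-23104 / 3465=-6.67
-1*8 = -8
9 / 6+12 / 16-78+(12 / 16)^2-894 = -15507 / 16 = -969.19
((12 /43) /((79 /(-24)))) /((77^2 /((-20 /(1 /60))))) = 345600 /20140813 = 0.02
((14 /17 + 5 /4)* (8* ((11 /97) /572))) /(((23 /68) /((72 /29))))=20304 /841087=0.02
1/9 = 0.11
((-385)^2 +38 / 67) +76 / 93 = 923598601 / 6231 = 148226.38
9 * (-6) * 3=-162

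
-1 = -1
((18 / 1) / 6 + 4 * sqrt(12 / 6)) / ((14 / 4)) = 2.47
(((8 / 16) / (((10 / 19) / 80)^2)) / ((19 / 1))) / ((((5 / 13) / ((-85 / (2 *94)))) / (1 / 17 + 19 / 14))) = -332956 / 329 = -1012.02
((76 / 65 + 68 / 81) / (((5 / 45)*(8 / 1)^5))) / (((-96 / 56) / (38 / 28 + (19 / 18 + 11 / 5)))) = -960433 / 646963200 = -0.00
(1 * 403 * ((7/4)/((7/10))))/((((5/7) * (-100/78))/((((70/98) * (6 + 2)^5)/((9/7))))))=-300425216/15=-20028347.73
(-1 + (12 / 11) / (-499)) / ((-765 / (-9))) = -5501 / 466565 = -0.01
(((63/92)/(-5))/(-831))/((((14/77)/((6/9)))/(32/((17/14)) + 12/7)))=1837/108307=0.02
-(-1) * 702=702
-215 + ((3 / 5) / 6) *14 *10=-201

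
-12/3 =-4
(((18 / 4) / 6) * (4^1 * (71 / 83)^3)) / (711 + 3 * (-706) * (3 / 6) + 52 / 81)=-86972373 / 16087799032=-0.01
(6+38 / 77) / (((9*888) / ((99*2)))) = 125 / 777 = 0.16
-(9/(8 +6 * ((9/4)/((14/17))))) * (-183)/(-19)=-46116/12977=-3.55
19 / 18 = 1.06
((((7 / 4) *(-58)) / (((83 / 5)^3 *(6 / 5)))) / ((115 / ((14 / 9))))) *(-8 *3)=710500 / 118359909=0.01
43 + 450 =493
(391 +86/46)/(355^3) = 9036/1028994125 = 0.00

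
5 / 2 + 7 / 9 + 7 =185 / 18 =10.28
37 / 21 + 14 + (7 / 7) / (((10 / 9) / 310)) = 6190 / 21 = 294.76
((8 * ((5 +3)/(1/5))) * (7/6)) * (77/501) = 86240/1503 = 57.38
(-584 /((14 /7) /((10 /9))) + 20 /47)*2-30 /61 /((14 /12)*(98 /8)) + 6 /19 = -108925526506 /168158151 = -647.76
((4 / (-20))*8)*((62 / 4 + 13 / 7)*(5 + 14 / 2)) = -11664 / 35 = -333.26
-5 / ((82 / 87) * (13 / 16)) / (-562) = 1740 / 149773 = 0.01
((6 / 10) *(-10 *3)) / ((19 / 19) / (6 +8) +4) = -84 / 19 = -4.42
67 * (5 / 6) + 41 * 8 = 2303 / 6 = 383.83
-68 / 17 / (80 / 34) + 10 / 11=-87 / 110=-0.79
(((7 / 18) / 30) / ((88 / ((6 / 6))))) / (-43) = -7 / 2043360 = -0.00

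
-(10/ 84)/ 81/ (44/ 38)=-95/ 74844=-0.00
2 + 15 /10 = 7 /2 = 3.50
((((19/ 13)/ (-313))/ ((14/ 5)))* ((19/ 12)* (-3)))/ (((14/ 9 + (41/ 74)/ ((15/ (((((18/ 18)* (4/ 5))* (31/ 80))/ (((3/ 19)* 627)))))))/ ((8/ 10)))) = 1983514500/ 486924603893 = 0.00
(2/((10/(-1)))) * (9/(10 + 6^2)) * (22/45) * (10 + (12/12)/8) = -891/4600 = -0.19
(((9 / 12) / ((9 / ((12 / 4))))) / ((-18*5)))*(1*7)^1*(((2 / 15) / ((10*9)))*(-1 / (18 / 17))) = 119 / 4374000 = 0.00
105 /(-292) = -0.36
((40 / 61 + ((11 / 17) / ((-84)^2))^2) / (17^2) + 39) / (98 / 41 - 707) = -405617229816289565 / 7327826426025633024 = -0.06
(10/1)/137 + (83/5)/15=12121/10275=1.18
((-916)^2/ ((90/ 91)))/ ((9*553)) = 5453864/ 31995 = 170.46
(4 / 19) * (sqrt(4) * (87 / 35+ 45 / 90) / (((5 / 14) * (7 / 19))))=1672 / 175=9.55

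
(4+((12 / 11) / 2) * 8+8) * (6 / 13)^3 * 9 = 349920 / 24167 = 14.48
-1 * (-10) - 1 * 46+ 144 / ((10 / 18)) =1116 / 5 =223.20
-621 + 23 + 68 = -530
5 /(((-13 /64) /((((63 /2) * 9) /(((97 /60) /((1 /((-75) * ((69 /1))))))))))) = 24192 /29003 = 0.83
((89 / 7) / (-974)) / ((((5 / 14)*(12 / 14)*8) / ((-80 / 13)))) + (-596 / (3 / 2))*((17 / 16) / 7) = -5342567 / 88634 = -60.28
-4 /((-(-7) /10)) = -40 /7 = -5.71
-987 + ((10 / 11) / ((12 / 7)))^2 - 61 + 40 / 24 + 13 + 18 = -4421567 / 4356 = -1015.05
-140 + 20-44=-164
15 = 15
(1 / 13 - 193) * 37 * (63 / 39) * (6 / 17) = -11692296 / 2873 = -4069.72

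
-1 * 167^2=-27889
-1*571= -571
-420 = -420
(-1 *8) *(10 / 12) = -20 / 3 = -6.67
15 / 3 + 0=5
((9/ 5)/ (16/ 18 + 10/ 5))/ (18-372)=-27/ 15340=-0.00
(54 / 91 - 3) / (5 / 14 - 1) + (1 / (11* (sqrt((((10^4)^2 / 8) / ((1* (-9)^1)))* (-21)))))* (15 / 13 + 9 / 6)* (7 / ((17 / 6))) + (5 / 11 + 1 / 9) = 207* sqrt(42) / 12155000 + 5546 / 1287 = 4.31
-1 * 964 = -964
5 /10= 1 /2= 0.50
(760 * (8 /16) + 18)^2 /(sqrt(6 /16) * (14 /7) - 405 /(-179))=7655665320 /77309 - 5075422564 * sqrt(6) /231927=45422.92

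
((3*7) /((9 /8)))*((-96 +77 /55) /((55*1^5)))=-2408 /75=-32.11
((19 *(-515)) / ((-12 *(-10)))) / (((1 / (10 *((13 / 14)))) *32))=-127205 / 5376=-23.66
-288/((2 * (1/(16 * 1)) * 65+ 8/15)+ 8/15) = -34560/1103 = -31.33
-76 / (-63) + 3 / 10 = 949 / 630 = 1.51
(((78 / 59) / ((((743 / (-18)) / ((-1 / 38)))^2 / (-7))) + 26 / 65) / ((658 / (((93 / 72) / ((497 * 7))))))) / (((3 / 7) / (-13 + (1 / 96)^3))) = -299449387471872473 / 43739850262968590008320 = -0.00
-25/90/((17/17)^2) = -5/18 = -0.28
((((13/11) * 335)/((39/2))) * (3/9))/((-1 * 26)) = -335/1287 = -0.26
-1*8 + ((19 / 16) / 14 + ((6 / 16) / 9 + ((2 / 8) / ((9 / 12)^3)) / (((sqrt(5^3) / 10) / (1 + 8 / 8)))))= -5291 / 672 + 64*sqrt(5) / 135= -6.81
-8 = -8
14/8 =7/4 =1.75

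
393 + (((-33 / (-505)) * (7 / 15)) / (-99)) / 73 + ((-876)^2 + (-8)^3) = 1272821818718 / 1658925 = 767257.00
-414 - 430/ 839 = -347776/ 839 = -414.51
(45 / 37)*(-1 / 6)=-15 / 74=-0.20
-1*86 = -86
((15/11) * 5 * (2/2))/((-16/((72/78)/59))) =-225/33748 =-0.01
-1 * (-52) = 52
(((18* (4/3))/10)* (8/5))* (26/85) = 2496/2125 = 1.17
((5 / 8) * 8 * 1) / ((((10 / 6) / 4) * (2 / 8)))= 48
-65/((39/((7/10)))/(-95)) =665/6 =110.83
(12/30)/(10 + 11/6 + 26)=12/1135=0.01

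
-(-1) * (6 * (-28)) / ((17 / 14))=-2352 / 17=-138.35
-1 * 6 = -6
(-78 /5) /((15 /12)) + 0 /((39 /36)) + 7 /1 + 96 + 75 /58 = 91.81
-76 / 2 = -38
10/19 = 0.53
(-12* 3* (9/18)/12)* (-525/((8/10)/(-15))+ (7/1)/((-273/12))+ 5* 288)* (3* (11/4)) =-58087161/416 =-139632.60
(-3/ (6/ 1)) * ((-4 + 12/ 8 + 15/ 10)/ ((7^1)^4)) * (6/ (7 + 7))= 3/ 33614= 0.00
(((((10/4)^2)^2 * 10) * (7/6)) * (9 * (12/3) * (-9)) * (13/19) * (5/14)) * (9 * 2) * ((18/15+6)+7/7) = -404746875/76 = -5325616.78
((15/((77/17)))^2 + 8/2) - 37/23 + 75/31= 15.78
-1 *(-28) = 28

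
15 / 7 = 2.14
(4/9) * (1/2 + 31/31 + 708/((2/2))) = 946/3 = 315.33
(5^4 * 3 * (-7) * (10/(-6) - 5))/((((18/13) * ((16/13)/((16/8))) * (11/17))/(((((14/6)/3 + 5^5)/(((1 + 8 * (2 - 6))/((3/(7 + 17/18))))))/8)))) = -34000159375/45012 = -755357.67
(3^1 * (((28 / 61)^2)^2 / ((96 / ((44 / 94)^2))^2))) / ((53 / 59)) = 8296117676 / 10742562673818639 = 0.00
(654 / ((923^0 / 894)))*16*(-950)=-8887075200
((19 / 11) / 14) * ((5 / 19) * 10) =25 / 77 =0.32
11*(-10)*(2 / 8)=-55 / 2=-27.50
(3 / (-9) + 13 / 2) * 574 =10619 / 3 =3539.67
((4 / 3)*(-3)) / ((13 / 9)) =-36 / 13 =-2.77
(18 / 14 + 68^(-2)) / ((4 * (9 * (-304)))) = -41623 / 354235392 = -0.00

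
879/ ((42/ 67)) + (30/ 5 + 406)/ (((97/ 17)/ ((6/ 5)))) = 10109371/ 6790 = 1488.86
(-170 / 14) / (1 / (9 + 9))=-1530 / 7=-218.57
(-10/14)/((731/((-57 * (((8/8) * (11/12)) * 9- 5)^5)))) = 105818505/5239808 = 20.20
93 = 93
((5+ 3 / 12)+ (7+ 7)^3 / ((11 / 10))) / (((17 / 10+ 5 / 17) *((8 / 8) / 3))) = 9349235 / 2486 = 3760.75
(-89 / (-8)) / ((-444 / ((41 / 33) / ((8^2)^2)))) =-3649 / 480116736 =-0.00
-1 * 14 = -14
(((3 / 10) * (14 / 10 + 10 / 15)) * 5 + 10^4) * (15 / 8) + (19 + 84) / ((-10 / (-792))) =2153073 / 80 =26913.41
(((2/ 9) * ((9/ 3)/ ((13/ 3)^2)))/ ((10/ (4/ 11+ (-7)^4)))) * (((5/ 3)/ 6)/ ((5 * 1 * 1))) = 1761/ 3718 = 0.47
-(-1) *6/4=3/2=1.50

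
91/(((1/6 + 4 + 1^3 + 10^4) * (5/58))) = 31668/300155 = 0.11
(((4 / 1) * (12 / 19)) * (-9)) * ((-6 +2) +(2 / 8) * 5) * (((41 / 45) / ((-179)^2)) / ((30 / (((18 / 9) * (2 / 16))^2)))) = 451 / 121755800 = 0.00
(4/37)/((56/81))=81/518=0.16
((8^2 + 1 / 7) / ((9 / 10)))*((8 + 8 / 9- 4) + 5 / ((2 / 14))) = 1611910 / 567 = 2842.87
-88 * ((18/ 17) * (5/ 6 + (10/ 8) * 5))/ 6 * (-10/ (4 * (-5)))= -55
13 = 13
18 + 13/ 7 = 139/ 7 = 19.86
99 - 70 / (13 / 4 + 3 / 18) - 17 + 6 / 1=2768 / 41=67.51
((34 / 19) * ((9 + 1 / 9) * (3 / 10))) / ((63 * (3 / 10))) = 2788 / 10773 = 0.26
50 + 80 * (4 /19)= 1270 /19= 66.84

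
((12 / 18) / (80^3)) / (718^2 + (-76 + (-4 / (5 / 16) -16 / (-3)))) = 1 / 395858329600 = 0.00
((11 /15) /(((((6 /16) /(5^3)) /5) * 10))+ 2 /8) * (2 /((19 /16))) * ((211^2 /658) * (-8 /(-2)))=3140689424 /56259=55825.55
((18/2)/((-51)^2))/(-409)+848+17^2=134394536/118201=1137.00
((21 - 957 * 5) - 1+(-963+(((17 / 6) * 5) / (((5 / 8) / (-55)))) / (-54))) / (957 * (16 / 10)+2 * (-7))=-1155245 / 307233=-3.76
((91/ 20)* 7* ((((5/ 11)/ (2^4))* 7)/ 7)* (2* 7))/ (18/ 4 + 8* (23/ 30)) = 66885/ 56144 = 1.19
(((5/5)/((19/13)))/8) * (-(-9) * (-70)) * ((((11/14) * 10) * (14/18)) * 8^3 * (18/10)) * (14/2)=-40360320/19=-2124227.37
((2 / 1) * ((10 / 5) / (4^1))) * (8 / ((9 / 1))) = 8 / 9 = 0.89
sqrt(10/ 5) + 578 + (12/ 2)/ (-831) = sqrt(2) + 160104/ 277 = 579.41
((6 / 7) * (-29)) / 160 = -87 / 560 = -0.16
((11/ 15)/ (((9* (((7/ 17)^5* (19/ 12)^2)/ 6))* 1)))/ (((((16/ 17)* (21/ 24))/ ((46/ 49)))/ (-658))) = -18369269310656/ 1486495115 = -12357.44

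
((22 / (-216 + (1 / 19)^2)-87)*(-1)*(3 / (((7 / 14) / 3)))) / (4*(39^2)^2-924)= 20375301 / 120248366500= 0.00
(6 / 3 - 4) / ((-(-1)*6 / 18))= -6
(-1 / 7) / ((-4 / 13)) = 13 / 28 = 0.46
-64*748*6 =-287232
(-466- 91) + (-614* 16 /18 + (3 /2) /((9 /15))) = -19805 /18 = -1100.28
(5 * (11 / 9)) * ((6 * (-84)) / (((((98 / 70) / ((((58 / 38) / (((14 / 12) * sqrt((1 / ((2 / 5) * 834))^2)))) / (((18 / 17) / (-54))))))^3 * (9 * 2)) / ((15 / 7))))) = 1189098530716247874201600 / 806954491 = 1473563309924311.30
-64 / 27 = -2.37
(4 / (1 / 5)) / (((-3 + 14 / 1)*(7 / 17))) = 340 / 77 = 4.42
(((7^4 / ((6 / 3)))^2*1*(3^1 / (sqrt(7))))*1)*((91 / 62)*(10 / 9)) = 374712065*sqrt(7) / 372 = 2665040.15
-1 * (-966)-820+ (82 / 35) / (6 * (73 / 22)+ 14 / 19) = 22066788 / 151025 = 146.11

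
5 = 5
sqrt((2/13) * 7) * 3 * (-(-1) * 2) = 6 * sqrt(182)/13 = 6.23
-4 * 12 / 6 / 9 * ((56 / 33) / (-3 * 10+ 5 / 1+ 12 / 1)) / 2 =224 / 3861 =0.06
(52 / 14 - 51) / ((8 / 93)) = -30783 / 56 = -549.70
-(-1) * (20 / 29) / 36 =5 / 261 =0.02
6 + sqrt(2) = 7.41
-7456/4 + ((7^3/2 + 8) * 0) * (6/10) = -1864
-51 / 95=-0.54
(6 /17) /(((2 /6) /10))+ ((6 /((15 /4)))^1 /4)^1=934 /85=10.99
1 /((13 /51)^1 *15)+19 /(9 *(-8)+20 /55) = -189 /51220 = -0.00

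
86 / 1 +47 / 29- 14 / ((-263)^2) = 175758023 / 2005901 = 87.62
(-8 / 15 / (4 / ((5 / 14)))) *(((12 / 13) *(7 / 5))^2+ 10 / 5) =-15506 / 88725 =-0.17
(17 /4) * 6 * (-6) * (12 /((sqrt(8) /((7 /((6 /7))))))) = -7497 * sqrt(2) /2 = -5301.18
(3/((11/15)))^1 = 45/11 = 4.09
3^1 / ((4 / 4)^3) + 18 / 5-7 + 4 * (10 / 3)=12.93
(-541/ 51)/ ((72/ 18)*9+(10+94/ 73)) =-39493/ 176052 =-0.22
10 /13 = 0.77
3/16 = 0.19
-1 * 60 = -60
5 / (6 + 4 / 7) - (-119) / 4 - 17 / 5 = 12471 / 460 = 27.11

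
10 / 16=5 / 8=0.62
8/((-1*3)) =-8/3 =-2.67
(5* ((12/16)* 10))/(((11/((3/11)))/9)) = 2025/242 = 8.37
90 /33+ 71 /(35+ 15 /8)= 15098 /3245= 4.65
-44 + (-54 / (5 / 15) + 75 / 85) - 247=-7686 / 17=-452.12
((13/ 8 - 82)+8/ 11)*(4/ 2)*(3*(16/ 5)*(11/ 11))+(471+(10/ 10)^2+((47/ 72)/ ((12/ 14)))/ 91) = -326556583/ 308880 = -1057.23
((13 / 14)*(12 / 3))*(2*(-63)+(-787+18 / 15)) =-118534 / 35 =-3386.69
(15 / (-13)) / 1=-15 / 13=-1.15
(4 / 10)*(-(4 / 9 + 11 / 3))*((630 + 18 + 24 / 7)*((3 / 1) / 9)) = -22496 / 63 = -357.08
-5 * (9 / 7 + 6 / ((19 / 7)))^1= -2325 / 133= -17.48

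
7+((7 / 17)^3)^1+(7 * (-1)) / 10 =312949 / 49130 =6.37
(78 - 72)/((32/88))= 33/2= 16.50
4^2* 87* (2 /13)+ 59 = 3551 /13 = 273.15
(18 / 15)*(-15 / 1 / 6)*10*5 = -150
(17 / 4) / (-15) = -17 / 60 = -0.28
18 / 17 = 1.06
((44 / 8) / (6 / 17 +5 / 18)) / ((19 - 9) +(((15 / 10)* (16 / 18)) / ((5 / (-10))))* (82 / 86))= 1.17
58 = 58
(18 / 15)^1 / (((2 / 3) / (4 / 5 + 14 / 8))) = 459 / 100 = 4.59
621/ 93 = 207/ 31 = 6.68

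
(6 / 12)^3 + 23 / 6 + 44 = 1151 / 24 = 47.96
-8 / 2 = -4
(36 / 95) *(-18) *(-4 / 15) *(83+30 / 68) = 1225584 / 8075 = 151.78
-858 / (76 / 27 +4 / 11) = -127413 / 472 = -269.94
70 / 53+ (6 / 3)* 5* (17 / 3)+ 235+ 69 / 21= 329752 / 1113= 296.27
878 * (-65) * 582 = -33214740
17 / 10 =1.70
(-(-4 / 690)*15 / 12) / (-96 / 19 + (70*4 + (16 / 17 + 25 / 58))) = 9367 / 357183399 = 0.00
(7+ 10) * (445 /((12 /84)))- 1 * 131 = 52824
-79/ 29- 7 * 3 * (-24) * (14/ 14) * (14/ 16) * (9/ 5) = 791.08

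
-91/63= -13/9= -1.44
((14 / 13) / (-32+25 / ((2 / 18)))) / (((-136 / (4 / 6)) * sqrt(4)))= -0.00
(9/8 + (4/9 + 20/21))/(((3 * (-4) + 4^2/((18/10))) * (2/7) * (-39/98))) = 8897/1248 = 7.13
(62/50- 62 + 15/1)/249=-1144/6225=-0.18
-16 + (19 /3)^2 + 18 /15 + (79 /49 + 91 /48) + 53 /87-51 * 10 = -491682431 /1023120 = -480.57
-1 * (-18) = 18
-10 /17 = -0.59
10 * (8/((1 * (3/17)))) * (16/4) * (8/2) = 21760/3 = 7253.33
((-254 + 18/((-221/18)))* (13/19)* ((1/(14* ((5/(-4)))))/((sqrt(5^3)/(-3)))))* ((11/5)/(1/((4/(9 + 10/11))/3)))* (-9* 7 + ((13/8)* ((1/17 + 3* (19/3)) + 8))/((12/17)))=0.56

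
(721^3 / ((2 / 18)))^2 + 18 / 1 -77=11378803749381565942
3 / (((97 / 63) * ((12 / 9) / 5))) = 2835 / 388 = 7.31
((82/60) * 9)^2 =15129/100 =151.29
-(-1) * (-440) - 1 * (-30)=-410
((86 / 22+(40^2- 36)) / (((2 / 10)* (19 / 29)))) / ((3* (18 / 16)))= 6668840 / 1881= 3545.37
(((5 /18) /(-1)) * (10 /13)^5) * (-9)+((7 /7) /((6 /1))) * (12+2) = 3349051 /1113879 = 3.01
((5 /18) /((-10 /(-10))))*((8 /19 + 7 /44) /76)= 2425 /1143648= 0.00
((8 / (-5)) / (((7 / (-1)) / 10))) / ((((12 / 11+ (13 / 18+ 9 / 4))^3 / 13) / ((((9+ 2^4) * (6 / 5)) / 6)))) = 64583101440 / 29158566703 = 2.21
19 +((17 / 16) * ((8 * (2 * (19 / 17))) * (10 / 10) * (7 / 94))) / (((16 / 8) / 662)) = 45809 / 94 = 487.33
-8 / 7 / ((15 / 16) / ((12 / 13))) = -512 / 455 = -1.13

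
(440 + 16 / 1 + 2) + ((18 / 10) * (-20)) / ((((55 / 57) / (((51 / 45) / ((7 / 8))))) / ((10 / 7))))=1048262 / 2695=388.97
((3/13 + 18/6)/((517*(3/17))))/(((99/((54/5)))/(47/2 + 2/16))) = 67473/739310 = 0.09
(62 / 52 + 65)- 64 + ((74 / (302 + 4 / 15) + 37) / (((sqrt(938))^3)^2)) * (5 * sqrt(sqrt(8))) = 30155 * 2^(3 / 4) / 133638625316 + 57 / 26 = 2.19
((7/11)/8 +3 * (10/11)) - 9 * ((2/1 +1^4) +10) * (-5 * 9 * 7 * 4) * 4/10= 5189431/88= 58970.81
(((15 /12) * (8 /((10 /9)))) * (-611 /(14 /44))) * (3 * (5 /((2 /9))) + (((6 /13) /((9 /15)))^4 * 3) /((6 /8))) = -18312974955 /15379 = -1190778.01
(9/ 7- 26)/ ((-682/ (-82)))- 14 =-40511/ 2387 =-16.97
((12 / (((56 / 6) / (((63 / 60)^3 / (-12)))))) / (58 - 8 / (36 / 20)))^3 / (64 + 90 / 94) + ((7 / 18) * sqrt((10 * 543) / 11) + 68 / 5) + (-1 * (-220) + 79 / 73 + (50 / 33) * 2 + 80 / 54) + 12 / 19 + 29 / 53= 7 * sqrt(59730) / 198 + 58791131799667809785502514541052311 / 244583206298337455898624000000000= 249.01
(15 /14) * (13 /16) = 195 /224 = 0.87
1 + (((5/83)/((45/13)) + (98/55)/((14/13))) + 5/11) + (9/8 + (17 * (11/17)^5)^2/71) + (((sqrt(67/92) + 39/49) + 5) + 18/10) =sqrt(1541)/46 + 18984014774867545367/1595324642781542904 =12.75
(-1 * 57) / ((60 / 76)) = -361 / 5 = -72.20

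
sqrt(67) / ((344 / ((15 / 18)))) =5 * sqrt(67) / 2064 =0.02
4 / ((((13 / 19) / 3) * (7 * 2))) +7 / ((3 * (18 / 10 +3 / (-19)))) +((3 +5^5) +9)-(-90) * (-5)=8811371 / 3276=2689.67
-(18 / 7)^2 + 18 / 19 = -5274 / 931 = -5.66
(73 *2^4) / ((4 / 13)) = 3796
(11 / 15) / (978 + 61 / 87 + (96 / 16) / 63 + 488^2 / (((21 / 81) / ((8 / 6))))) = 319 / 533187925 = 0.00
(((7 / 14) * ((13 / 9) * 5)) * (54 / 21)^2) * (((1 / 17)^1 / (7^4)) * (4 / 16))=0.00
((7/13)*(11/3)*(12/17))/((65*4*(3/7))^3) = 26411/26218998000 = 0.00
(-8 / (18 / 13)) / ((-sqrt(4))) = 26 / 9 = 2.89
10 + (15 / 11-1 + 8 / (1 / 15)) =1434 / 11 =130.36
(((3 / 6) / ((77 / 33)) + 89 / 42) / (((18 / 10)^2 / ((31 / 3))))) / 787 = 5425 / 573723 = 0.01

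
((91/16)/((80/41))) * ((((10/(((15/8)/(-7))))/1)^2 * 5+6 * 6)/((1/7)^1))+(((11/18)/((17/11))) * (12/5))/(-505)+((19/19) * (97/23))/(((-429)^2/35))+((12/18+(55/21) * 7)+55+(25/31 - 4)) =17183150808355872599/120163657099200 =142997.90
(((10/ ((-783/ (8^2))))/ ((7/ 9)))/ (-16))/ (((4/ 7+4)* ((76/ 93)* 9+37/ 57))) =2945/ 1640588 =0.00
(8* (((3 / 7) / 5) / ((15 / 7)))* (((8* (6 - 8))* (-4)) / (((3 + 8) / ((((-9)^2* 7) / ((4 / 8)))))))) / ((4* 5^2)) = 21.11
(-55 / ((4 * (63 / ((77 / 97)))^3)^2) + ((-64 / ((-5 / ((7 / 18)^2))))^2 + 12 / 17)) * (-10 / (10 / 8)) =-13405033295518898458393 / 376274153980751785650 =-35.63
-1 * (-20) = 20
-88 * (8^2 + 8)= -6336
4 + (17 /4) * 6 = 59 /2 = 29.50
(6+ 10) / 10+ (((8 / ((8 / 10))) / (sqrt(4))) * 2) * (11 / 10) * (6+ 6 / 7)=2696 / 35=77.03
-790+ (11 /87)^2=-789.98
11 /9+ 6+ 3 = 10.22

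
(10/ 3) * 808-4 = 8068/ 3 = 2689.33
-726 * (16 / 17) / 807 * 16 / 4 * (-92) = 1424896 / 4573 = 311.59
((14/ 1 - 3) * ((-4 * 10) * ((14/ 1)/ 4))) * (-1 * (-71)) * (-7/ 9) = 765380/ 9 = 85042.22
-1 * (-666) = 666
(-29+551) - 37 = 485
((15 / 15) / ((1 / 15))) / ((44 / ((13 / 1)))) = 195 / 44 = 4.43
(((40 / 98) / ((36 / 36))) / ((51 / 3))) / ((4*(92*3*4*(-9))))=-5 / 8276688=-0.00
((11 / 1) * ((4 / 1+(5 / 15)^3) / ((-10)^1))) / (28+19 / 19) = -1199 / 7830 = -0.15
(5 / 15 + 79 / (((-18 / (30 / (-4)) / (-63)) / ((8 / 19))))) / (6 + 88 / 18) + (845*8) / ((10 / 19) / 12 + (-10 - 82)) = -153.67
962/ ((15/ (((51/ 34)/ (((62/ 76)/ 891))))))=16285698/ 155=105069.02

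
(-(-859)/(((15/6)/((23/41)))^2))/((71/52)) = 94517488/2983775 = 31.68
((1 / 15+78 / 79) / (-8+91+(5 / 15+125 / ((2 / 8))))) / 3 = 1249 / 2073750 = 0.00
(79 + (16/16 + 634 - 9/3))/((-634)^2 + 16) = 711/401972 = 0.00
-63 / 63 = -1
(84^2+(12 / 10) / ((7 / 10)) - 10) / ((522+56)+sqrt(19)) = 12.10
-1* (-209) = 209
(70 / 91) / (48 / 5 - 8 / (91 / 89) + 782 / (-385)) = -1925 / 639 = -3.01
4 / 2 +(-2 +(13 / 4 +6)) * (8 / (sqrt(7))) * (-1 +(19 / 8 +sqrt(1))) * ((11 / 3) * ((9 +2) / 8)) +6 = 8 +66671 * sqrt(7) / 672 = 270.49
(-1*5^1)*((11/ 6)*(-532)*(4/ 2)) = 29260/ 3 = 9753.33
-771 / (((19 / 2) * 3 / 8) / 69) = -283728 / 19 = -14933.05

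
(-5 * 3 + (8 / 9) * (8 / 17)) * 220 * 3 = -490820 / 51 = -9623.92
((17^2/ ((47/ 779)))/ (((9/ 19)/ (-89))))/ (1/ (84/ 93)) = -10659502588/ 13113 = -812895.80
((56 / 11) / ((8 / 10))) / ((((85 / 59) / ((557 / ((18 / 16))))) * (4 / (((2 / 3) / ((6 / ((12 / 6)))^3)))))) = 1840328 / 136323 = 13.50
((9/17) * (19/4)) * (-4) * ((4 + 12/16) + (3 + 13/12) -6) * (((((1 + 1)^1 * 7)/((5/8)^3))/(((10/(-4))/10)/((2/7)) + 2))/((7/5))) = -77824/75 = -1037.65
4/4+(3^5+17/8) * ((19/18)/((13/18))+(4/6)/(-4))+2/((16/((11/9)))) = 596341/1872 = 318.56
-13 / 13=-1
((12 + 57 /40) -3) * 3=1251 /40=31.28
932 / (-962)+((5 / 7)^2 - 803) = -18936716 / 23569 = -803.46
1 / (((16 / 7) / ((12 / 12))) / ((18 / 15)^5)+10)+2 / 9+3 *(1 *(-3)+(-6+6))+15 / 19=-7.90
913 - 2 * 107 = 699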